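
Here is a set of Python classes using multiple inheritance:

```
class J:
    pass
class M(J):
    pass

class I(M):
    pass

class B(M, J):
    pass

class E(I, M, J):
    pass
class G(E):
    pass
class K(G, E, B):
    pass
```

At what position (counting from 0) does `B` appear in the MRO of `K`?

L[K] = K + merge(L[G], L[E], L[B], [G E B])
  take G:  [G E I M J object] + [E I M J object] + [B M J object] + [G E B]
  take E:  [E I M J object] + [E I M J object] + [B M J object] + [E B]
  take I:  [I M J object] + [I M J object] + [B M J object] + [B]
  take B:  [M J object] + [M J object] + [B M J object] + [B]
  take M:  [M J object] + [M J object] + [M J object]
  take J:  [J object] + [J object] + [J object]
  take object:  [object] + [object] + [object]
MRO: K G E I B M J object
B sits at index 4.

4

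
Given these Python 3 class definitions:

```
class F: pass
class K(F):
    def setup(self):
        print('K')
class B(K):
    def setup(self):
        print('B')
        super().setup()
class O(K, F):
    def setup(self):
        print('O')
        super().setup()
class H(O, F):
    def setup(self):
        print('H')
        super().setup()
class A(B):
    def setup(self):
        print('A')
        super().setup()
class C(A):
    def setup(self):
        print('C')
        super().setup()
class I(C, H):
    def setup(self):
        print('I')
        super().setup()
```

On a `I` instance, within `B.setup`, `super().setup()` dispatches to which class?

H

L[I] = I + merge(L[C], L[H], [C H])
  take C:  [C A B K F object] + [H O K F object] + [C H]
  take A:  [A B K F object] + [H O K F object] + [H]
  take B:  [B K F object] + [H O K F object] + [H]
  take H:  [K F object] + [H O K F object] + [H]
  take O:  [K F object] + [O K F object]
  take K:  [K F object] + [K F object]
  take F:  [F object] + [F object]
  take object:  [object] + [object]
MRO: I C A B H O K F object
super() in B.setup on a I instance goes to the class after B in I's MRO: H.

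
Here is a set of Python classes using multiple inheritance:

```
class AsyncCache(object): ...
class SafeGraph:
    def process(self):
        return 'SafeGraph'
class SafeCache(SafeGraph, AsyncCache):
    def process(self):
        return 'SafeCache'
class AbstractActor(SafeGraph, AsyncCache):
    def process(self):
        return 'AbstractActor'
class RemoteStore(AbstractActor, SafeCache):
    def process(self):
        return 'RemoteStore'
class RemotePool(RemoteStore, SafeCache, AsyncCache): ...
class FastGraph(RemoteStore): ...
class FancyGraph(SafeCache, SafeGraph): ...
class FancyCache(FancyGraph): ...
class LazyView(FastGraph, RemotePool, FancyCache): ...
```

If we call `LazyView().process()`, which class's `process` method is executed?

L[LazyView] = LazyView + merge(L[FastGraph], L[RemotePool], L[FancyCache], [FastGraph RemotePool FancyCache])
  take FastGraph:  [FastGraph RemoteStore AbstractActor SafeCache SafeGraph AsyncCache object] + [RemotePool RemoteStore AbstractActor SafeCache SafeGraph AsyncCache object] + [FancyCache FancyGraph SafeCache SafeGraph AsyncCache object] + [FastGraph RemotePool FancyCache]
  take RemotePool:  [RemoteStore AbstractActor SafeCache SafeGraph AsyncCache object] + [RemotePool RemoteStore AbstractActor SafeCache SafeGraph AsyncCache object] + [FancyCache FancyGraph SafeCache SafeGraph AsyncCache object] + [RemotePool FancyCache]
  take RemoteStore:  [RemoteStore AbstractActor SafeCache SafeGraph AsyncCache object] + [RemoteStore AbstractActor SafeCache SafeGraph AsyncCache object] + [FancyCache FancyGraph SafeCache SafeGraph AsyncCache object] + [FancyCache]
  take AbstractActor:  [AbstractActor SafeCache SafeGraph AsyncCache object] + [AbstractActor SafeCache SafeGraph AsyncCache object] + [FancyCache FancyGraph SafeCache SafeGraph AsyncCache object] + [FancyCache]
  take FancyCache:  [SafeCache SafeGraph AsyncCache object] + [SafeCache SafeGraph AsyncCache object] + [FancyCache FancyGraph SafeCache SafeGraph AsyncCache object] + [FancyCache]
  take FancyGraph:  [SafeCache SafeGraph AsyncCache object] + [SafeCache SafeGraph AsyncCache object] + [FancyGraph SafeCache SafeGraph AsyncCache object]
  take SafeCache:  [SafeCache SafeGraph AsyncCache object] + [SafeCache SafeGraph AsyncCache object] + [SafeCache SafeGraph AsyncCache object]
  take SafeGraph:  [SafeGraph AsyncCache object] + [SafeGraph AsyncCache object] + [SafeGraph AsyncCache object]
  take AsyncCache:  [AsyncCache object] + [AsyncCache object] + [AsyncCache object]
  take object:  [object] + [object] + [object]
MRO: LazyView FastGraph RemotePool RemoteStore AbstractActor FancyCache FancyGraph SafeCache SafeGraph AsyncCache object
process is defined in: AbstractActor, RemoteStore, SafeCache, SafeGraph. First along the MRO is RemoteStore.

RemoteStore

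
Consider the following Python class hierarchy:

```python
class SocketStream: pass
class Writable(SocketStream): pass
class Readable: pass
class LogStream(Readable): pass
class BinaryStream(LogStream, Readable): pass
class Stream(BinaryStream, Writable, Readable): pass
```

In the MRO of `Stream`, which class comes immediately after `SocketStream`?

object

L[Stream] = Stream + merge(L[BinaryStream], L[Writable], L[Readable], [BinaryStream Writable Readable])
  take BinaryStream:  [BinaryStream LogStream Readable object] + [Writable SocketStream object] + [Readable object] + [BinaryStream Writable Readable]
  take LogStream:  [LogStream Readable object] + [Writable SocketStream object] + [Readable object] + [Writable Readable]
  take Writable:  [Readable object] + [Writable SocketStream object] + [Readable object] + [Writable Readable]
  take Readable:  [Readable object] + [SocketStream object] + [Readable object] + [Readable]
  take SocketStream:  [object] + [SocketStream object] + [object]
  take object:  [object] + [object] + [object]
MRO: Stream BinaryStream LogStream Writable Readable SocketStream object
SocketStream is at position 5; next is object.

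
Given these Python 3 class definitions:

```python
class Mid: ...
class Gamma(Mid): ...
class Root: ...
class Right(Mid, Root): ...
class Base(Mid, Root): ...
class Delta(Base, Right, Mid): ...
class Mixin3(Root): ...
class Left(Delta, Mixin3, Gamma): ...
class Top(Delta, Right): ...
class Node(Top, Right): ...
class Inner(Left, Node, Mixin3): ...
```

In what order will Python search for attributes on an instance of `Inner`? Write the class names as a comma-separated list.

L[Inner] = Inner + merge(L[Left], L[Node], L[Mixin3], [Left Node Mixin3])
  take Left:  [Left Delta Base Right Mixin3 Gamma Mid Root object] + [Node Top Delta Base Right Mid Root object] + [Mixin3 Root object] + [Left Node Mixin3]
  take Node:  [Delta Base Right Mixin3 Gamma Mid Root object] + [Node Top Delta Base Right Mid Root object] + [Mixin3 Root object] + [Node Mixin3]
  take Top:  [Delta Base Right Mixin3 Gamma Mid Root object] + [Top Delta Base Right Mid Root object] + [Mixin3 Root object] + [Mixin3]
  take Delta:  [Delta Base Right Mixin3 Gamma Mid Root object] + [Delta Base Right Mid Root object] + [Mixin3 Root object] + [Mixin3]
  take Base:  [Base Right Mixin3 Gamma Mid Root object] + [Base Right Mid Root object] + [Mixin3 Root object] + [Mixin3]
  take Right:  [Right Mixin3 Gamma Mid Root object] + [Right Mid Root object] + [Mixin3 Root object] + [Mixin3]
  take Mixin3:  [Mixin3 Gamma Mid Root object] + [Mid Root object] + [Mixin3 Root object] + [Mixin3]
  take Gamma:  [Gamma Mid Root object] + [Mid Root object] + [Root object]
  take Mid:  [Mid Root object] + [Mid Root object] + [Root object]
  take Root:  [Root object] + [Root object] + [Root object]
  take object:  [object] + [object] + [object]

Inner, Left, Node, Top, Delta, Base, Right, Mixin3, Gamma, Mid, Root, object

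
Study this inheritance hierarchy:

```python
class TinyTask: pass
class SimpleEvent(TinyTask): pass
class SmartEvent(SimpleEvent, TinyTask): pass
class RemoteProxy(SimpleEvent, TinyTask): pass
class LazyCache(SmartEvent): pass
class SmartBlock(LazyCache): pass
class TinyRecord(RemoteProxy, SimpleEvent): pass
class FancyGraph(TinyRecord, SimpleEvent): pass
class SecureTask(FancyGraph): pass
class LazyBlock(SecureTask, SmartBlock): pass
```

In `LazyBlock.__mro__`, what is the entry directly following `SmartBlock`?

L[LazyBlock] = LazyBlock + merge(L[SecureTask], L[SmartBlock], [SecureTask SmartBlock])
  take SecureTask:  [SecureTask FancyGraph TinyRecord RemoteProxy SimpleEvent TinyTask object] + [SmartBlock LazyCache SmartEvent SimpleEvent TinyTask object] + [SecureTask SmartBlock]
  take FancyGraph:  [FancyGraph TinyRecord RemoteProxy SimpleEvent TinyTask object] + [SmartBlock LazyCache SmartEvent SimpleEvent TinyTask object] + [SmartBlock]
  take TinyRecord:  [TinyRecord RemoteProxy SimpleEvent TinyTask object] + [SmartBlock LazyCache SmartEvent SimpleEvent TinyTask object] + [SmartBlock]
  take RemoteProxy:  [RemoteProxy SimpleEvent TinyTask object] + [SmartBlock LazyCache SmartEvent SimpleEvent TinyTask object] + [SmartBlock]
  take SmartBlock:  [SimpleEvent TinyTask object] + [SmartBlock LazyCache SmartEvent SimpleEvent TinyTask object] + [SmartBlock]
  take LazyCache:  [SimpleEvent TinyTask object] + [LazyCache SmartEvent SimpleEvent TinyTask object]
  take SmartEvent:  [SimpleEvent TinyTask object] + [SmartEvent SimpleEvent TinyTask object]
  take SimpleEvent:  [SimpleEvent TinyTask object] + [SimpleEvent TinyTask object]
  take TinyTask:  [TinyTask object] + [TinyTask object]
  take object:  [object] + [object]
MRO: LazyBlock SecureTask FancyGraph TinyRecord RemoteProxy SmartBlock LazyCache SmartEvent SimpleEvent TinyTask object
SmartBlock is at position 5; next is LazyCache.

LazyCache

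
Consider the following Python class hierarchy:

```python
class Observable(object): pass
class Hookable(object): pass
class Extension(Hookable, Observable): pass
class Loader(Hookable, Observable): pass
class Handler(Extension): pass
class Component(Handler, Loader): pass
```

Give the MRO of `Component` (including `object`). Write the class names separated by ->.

L[Component] = Component + merge(L[Handler], L[Loader], [Handler Loader])
  take Handler:  [Handler Extension Hookable Observable object] + [Loader Hookable Observable object] + [Handler Loader]
  take Extension:  [Extension Hookable Observable object] + [Loader Hookable Observable object] + [Loader]
  take Loader:  [Hookable Observable object] + [Loader Hookable Observable object] + [Loader]
  take Hookable:  [Hookable Observable object] + [Hookable Observable object]
  take Observable:  [Observable object] + [Observable object]
  take object:  [object] + [object]

Component -> Handler -> Extension -> Loader -> Hookable -> Observable -> object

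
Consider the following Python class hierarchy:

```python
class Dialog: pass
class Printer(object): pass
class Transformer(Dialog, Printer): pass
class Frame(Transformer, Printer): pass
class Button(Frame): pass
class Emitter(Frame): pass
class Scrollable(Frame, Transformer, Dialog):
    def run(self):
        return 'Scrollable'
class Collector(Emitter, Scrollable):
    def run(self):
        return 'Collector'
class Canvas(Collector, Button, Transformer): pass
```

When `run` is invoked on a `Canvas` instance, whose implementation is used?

Collector

L[Canvas] = Canvas + merge(L[Collector], L[Button], L[Transformer], [Collector Button Transformer])
  take Collector:  [Collector Emitter Scrollable Frame Transformer Dialog Printer object] + [Button Frame Transformer Dialog Printer object] + [Transformer Dialog Printer object] + [Collector Button Transformer]
  take Emitter:  [Emitter Scrollable Frame Transformer Dialog Printer object] + [Button Frame Transformer Dialog Printer object] + [Transformer Dialog Printer object] + [Button Transformer]
  take Scrollable:  [Scrollable Frame Transformer Dialog Printer object] + [Button Frame Transformer Dialog Printer object] + [Transformer Dialog Printer object] + [Button Transformer]
  take Button:  [Frame Transformer Dialog Printer object] + [Button Frame Transformer Dialog Printer object] + [Transformer Dialog Printer object] + [Button Transformer]
  take Frame:  [Frame Transformer Dialog Printer object] + [Frame Transformer Dialog Printer object] + [Transformer Dialog Printer object] + [Transformer]
  take Transformer:  [Transformer Dialog Printer object] + [Transformer Dialog Printer object] + [Transformer Dialog Printer object] + [Transformer]
  take Dialog:  [Dialog Printer object] + [Dialog Printer object] + [Dialog Printer object]
  take Printer:  [Printer object] + [Printer object] + [Printer object]
  take object:  [object] + [object] + [object]
MRO: Canvas Collector Emitter Scrollable Button Frame Transformer Dialog Printer object
run is defined in: Collector, Scrollable. First along the MRO is Collector.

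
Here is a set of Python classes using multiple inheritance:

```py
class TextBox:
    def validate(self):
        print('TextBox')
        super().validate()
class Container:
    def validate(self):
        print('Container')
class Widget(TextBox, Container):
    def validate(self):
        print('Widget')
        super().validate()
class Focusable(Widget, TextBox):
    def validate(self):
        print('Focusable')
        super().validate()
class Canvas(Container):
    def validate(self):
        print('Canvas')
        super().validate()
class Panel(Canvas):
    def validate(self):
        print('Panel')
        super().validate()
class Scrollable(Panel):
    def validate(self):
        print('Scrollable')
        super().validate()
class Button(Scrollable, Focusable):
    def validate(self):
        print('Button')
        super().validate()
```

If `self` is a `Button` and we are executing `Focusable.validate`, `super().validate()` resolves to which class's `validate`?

Widget

L[Button] = Button + merge(L[Scrollable], L[Focusable], [Scrollable Focusable])
  take Scrollable:  [Scrollable Panel Canvas Container object] + [Focusable Widget TextBox Container object] + [Scrollable Focusable]
  take Panel:  [Panel Canvas Container object] + [Focusable Widget TextBox Container object] + [Focusable]
  take Canvas:  [Canvas Container object] + [Focusable Widget TextBox Container object] + [Focusable]
  take Focusable:  [Container object] + [Focusable Widget TextBox Container object] + [Focusable]
  take Widget:  [Container object] + [Widget TextBox Container object]
  take TextBox:  [Container object] + [TextBox Container object]
  take Container:  [Container object] + [Container object]
  take object:  [object] + [object]
MRO: Button Scrollable Panel Canvas Focusable Widget TextBox Container object
super() in Focusable.validate on a Button instance goes to the class after Focusable in Button's MRO: Widget.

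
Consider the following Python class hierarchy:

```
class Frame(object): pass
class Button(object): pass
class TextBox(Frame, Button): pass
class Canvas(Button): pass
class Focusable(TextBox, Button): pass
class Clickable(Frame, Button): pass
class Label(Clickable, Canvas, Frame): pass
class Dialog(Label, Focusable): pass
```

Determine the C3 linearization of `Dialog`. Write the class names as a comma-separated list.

L[Dialog] = Dialog + merge(L[Label], L[Focusable], [Label Focusable])
  take Label:  [Label Clickable Canvas Frame Button object] + [Focusable TextBox Frame Button object] + [Label Focusable]
  take Clickable:  [Clickable Canvas Frame Button object] + [Focusable TextBox Frame Button object] + [Focusable]
  take Canvas:  [Canvas Frame Button object] + [Focusable TextBox Frame Button object] + [Focusable]
  take Focusable:  [Frame Button object] + [Focusable TextBox Frame Button object] + [Focusable]
  take TextBox:  [Frame Button object] + [TextBox Frame Button object]
  take Frame:  [Frame Button object] + [Frame Button object]
  take Button:  [Button object] + [Button object]
  take object:  [object] + [object]

Dialog, Label, Clickable, Canvas, Focusable, TextBox, Frame, Button, object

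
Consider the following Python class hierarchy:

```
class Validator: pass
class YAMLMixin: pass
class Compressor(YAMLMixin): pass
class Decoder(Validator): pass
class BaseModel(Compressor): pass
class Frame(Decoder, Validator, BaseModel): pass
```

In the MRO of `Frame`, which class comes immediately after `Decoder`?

Validator

L[Frame] = Frame + merge(L[Decoder], L[Validator], L[BaseModel], [Decoder Validator BaseModel])
  take Decoder:  [Decoder Validator object] + [Validator object] + [BaseModel Compressor YAMLMixin object] + [Decoder Validator BaseModel]
  take Validator:  [Validator object] + [Validator object] + [BaseModel Compressor YAMLMixin object] + [Validator BaseModel]
  take BaseModel:  [object] + [object] + [BaseModel Compressor YAMLMixin object] + [BaseModel]
  take Compressor:  [object] + [object] + [Compressor YAMLMixin object]
  take YAMLMixin:  [object] + [object] + [YAMLMixin object]
  take object:  [object] + [object] + [object]
MRO: Frame Decoder Validator BaseModel Compressor YAMLMixin object
Decoder is at position 1; next is Validator.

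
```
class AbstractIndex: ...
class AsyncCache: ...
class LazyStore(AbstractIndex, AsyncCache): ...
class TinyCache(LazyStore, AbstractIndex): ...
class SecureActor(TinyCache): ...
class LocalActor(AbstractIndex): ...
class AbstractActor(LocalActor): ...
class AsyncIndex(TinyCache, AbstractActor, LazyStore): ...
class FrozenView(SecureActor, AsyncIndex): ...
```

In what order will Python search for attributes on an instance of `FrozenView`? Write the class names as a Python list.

[FrozenView, SecureActor, AsyncIndex, TinyCache, AbstractActor, LazyStore, LocalActor, AbstractIndex, AsyncCache, object]

L[FrozenView] = FrozenView + merge(L[SecureActor], L[AsyncIndex], [SecureActor AsyncIndex])
  take SecureActor:  [SecureActor TinyCache LazyStore AbstractIndex AsyncCache object] + [AsyncIndex TinyCache AbstractActor LazyStore LocalActor AbstractIndex AsyncCache object] + [SecureActor AsyncIndex]
  take AsyncIndex:  [TinyCache LazyStore AbstractIndex AsyncCache object] + [AsyncIndex TinyCache AbstractActor LazyStore LocalActor AbstractIndex AsyncCache object] + [AsyncIndex]
  take TinyCache:  [TinyCache LazyStore AbstractIndex AsyncCache object] + [TinyCache AbstractActor LazyStore LocalActor AbstractIndex AsyncCache object]
  take AbstractActor:  [LazyStore AbstractIndex AsyncCache object] + [AbstractActor LazyStore LocalActor AbstractIndex AsyncCache object]
  take LazyStore:  [LazyStore AbstractIndex AsyncCache object] + [LazyStore LocalActor AbstractIndex AsyncCache object]
  take LocalActor:  [AbstractIndex AsyncCache object] + [LocalActor AbstractIndex AsyncCache object]
  take AbstractIndex:  [AbstractIndex AsyncCache object] + [AbstractIndex AsyncCache object]
  take AsyncCache:  [AsyncCache object] + [AsyncCache object]
  take object:  [object] + [object]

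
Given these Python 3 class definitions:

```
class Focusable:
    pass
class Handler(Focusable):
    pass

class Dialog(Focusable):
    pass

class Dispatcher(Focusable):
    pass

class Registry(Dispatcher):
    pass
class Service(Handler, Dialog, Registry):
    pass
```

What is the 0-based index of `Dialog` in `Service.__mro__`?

2

L[Service] = Service + merge(L[Handler], L[Dialog], L[Registry], [Handler Dialog Registry])
  take Handler:  [Handler Focusable object] + [Dialog Focusable object] + [Registry Dispatcher Focusable object] + [Handler Dialog Registry]
  take Dialog:  [Focusable object] + [Dialog Focusable object] + [Registry Dispatcher Focusable object] + [Dialog Registry]
  take Registry:  [Focusable object] + [Focusable object] + [Registry Dispatcher Focusable object] + [Registry]
  take Dispatcher:  [Focusable object] + [Focusable object] + [Dispatcher Focusable object]
  take Focusable:  [Focusable object] + [Focusable object] + [Focusable object]
  take object:  [object] + [object] + [object]
MRO: Service Handler Dialog Registry Dispatcher Focusable object
Dialog sits at index 2.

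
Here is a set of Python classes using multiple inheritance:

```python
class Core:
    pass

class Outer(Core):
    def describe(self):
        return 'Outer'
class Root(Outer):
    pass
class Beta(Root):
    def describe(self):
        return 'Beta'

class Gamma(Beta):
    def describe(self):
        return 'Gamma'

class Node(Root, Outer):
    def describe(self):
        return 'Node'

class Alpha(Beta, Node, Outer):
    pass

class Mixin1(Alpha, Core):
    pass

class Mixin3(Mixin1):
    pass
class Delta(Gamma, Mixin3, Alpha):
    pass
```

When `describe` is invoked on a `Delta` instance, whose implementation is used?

Gamma

L[Delta] = Delta + merge(L[Gamma], L[Mixin3], L[Alpha], [Gamma Mixin3 Alpha])
  take Gamma:  [Gamma Beta Root Outer Core object] + [Mixin3 Mixin1 Alpha Beta Node Root Outer Core object] + [Alpha Beta Node Root Outer Core object] + [Gamma Mixin3 Alpha]
  take Mixin3:  [Beta Root Outer Core object] + [Mixin3 Mixin1 Alpha Beta Node Root Outer Core object] + [Alpha Beta Node Root Outer Core object] + [Mixin3 Alpha]
  take Mixin1:  [Beta Root Outer Core object] + [Mixin1 Alpha Beta Node Root Outer Core object] + [Alpha Beta Node Root Outer Core object] + [Alpha]
  take Alpha:  [Beta Root Outer Core object] + [Alpha Beta Node Root Outer Core object] + [Alpha Beta Node Root Outer Core object] + [Alpha]
  take Beta:  [Beta Root Outer Core object] + [Beta Node Root Outer Core object] + [Beta Node Root Outer Core object]
  take Node:  [Root Outer Core object] + [Node Root Outer Core object] + [Node Root Outer Core object]
  take Root:  [Root Outer Core object] + [Root Outer Core object] + [Root Outer Core object]
  take Outer:  [Outer Core object] + [Outer Core object] + [Outer Core object]
  take Core:  [Core object] + [Core object] + [Core object]
  take object:  [object] + [object] + [object]
MRO: Delta Gamma Mixin3 Mixin1 Alpha Beta Node Root Outer Core object
describe is defined in: Beta, Gamma, Node, Outer. First along the MRO is Gamma.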